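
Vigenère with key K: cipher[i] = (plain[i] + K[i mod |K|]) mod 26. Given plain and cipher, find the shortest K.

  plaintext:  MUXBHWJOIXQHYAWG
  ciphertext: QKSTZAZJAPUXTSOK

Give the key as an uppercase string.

  i= 0: Q-M =  4 → E
  i= 1: K-U = 16 → Q
  i= 2: S-X = 21 → V
  i= 3: T-B = 18 → S
  i= 4: Z-H = 18 → S
  i= 5: A-W =  4 → E
  i= 6: Z-J = 16 → Q
  i= 7: J-O = 21 → V
  i= 8: A-I = 18 → S
  i= 9: P-X = 18 → S
  i=10: U-Q =  4 → E
  i=11: X-H = 16 → Q
  i=12: T-Y = 21 → V
  i=13: S-A = 18 → S
  i=14: O-W = 18 → S
  i=15: K-G =  4 → E
  shifts repeat with period 5: EQVSS

EQVSS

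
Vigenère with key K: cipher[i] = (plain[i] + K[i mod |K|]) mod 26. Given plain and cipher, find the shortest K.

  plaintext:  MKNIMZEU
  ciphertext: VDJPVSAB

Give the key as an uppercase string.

  i= 0: V-M =  9 → J
  i= 1: D-K = 19 → T
  i= 2: J-N = 22 → W
  i= 3: P-I =  7 → H
  i= 4: V-M =  9 → J
  i= 5: S-Z = 19 → T
  i= 6: A-E = 22 → W
  i= 7: B-U =  7 → H
  shifts repeat with period 4: JTWH

JTWH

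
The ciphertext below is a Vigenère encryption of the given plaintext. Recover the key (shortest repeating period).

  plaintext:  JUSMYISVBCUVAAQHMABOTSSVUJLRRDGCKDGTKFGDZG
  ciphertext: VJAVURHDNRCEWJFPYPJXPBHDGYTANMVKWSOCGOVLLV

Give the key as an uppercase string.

  i= 0: V-J = 12 → M
  i= 1: J-U = 15 → P
  i= 2: A-S =  8 → I
  i= 3: V-M =  9 → J
  i= 4: U-Y = 22 → W
  i= 5: R-I =  9 → J
  i= 6: H-S = 15 → P
  i= 7: D-V =  8 → I
  i= 8: N-B = 12 → M
  i= 9: R-C = 15 → P
  i=10: C-U =  8 → I
  i=11: E-V =  9 → J
  i=12: W-A = 22 → W
  i=13: J-A =  9 → J
  i=14: F-Q = 15 → P
  i=15: P-H =  8 → I
  i=16: Y-M = 12 → M
  i=17: P-A = 15 → P
  i=18: J-B =  8 → I
  i=19: X-O =  9 → J
  i=20: P-T = 22 → W
  i=21: B-S =  9 → J
  i=22: H-S = 15 → P
  i=23: D-V =  8 → I
  i=24: G-U = 12 → M
  i=25: Y-J = 15 → P
  i=26: T-L =  8 → I
  i=27: A-R =  9 → J
  i=28: N-R = 22 → W
  i=29: M-D =  9 → J
  i=30: V-G = 15 → P
  i=31: K-C =  8 → I
  i=32: W-K = 12 → M
  i=33: S-D = 15 → P
  i=34: O-G =  8 → I
  i=35: C-T =  9 → J
  i=36: G-K = 22 → W
  i=37: O-F =  9 → J
  i=38: V-G = 15 → P
  i=39: L-D =  8 → I
  i=40: L-Z = 12 → M
  i=41: V-G = 15 → P
  shifts repeat with period 8: MPIJWJPI

MPIJWJPI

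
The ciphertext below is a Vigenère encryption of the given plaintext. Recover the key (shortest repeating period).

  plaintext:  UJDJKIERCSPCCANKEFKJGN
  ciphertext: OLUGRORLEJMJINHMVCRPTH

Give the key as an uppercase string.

  i= 0: O-U = 20 → U
  i= 1: L-J =  2 → C
  i= 2: U-D = 17 → R
  i= 3: G-J = 23 → X
  i= 4: R-K =  7 → H
  i= 5: O-I =  6 → G
  i= 6: R-E = 13 → N
  i= 7: L-R = 20 → U
  i= 8: E-C =  2 → C
  i= 9: J-S = 17 → R
  i=10: M-P = 23 → X
  i=11: J-C =  7 → H
  i=12: I-C =  6 → G
  i=13: N-A = 13 → N
  i=14: H-N = 20 → U
  i=15: M-K =  2 → C
  i=16: V-E = 17 → R
  i=17: C-F = 23 → X
  i=18: R-K =  7 → H
  i=19: P-J =  6 → G
  i=20: T-G = 13 → N
  i=21: H-N = 20 → U
  shifts repeat with period 7: UCRXHGN

UCRXHGN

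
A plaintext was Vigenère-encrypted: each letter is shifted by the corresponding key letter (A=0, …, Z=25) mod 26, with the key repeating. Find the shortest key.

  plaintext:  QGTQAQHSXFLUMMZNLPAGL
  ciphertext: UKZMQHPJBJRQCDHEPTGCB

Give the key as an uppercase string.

  i= 0: U-Q =  4 → E
  i= 1: K-G =  4 → E
  i= 2: Z-T =  6 → G
  i= 3: M-Q = 22 → W
  i= 4: Q-A = 16 → Q
  i= 5: H-Q = 17 → R
  i= 6: P-H =  8 → I
  i= 7: J-S = 17 → R
  i= 8: B-X =  4 → E
  i= 9: J-F =  4 → E
  i=10: R-L =  6 → G
  i=11: Q-U = 22 → W
  i=12: C-M = 16 → Q
  i=13: D-M = 17 → R
  i=14: H-Z =  8 → I
  i=15: E-N = 17 → R
  i=16: P-L =  4 → E
  i=17: T-P =  4 → E
  i=18: G-A =  6 → G
  i=19: C-G = 22 → W
  i=20: B-L = 16 → Q
  shifts repeat with period 8: EEGWQRIR

EEGWQRIR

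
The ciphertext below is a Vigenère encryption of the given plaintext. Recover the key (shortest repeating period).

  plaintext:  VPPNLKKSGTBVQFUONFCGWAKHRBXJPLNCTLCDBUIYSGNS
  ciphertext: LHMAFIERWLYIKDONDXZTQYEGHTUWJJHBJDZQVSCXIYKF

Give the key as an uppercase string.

QSXNUYUZ

  i= 0: L-V = 16 → Q
  i= 1: H-P = 18 → S
  i= 2: M-P = 23 → X
  i= 3: A-N = 13 → N
  i= 4: F-L = 20 → U
  i= 5: I-K = 24 → Y
  i= 6: E-K = 20 → U
  i= 7: R-S = 25 → Z
  i= 8: W-G = 16 → Q
  i= 9: L-T = 18 → S
  i=10: Y-B = 23 → X
  i=11: I-V = 13 → N
  i=12: K-Q = 20 → U
  i=13: D-F = 24 → Y
  i=14: O-U = 20 → U
  i=15: N-O = 25 → Z
  i=16: D-N = 16 → Q
  i=17: X-F = 18 → S
  i=18: Z-C = 23 → X
  i=19: T-G = 13 → N
  i=20: Q-W = 20 → U
  i=21: Y-A = 24 → Y
  i=22: E-K = 20 → U
  i=23: G-H = 25 → Z
  i=24: H-R = 16 → Q
  i=25: T-B = 18 → S
  i=26: U-X = 23 → X
  i=27: W-J = 13 → N
  i=28: J-P = 20 → U
  i=29: J-L = 24 → Y
  i=30: H-N = 20 → U
  i=31: B-C = 25 → Z
  i=32: J-T = 16 → Q
  i=33: D-L = 18 → S
  i=34: Z-C = 23 → X
  i=35: Q-D = 13 → N
  i=36: V-B = 20 → U
  i=37: S-U = 24 → Y
  i=38: C-I = 20 → U
  i=39: X-Y = 25 → Z
  i=40: I-S = 16 → Q
  i=41: Y-G = 18 → S
  i=42: K-N = 23 → X
  i=43: F-S = 13 → N
  shifts repeat with period 8: QSXNUYUZ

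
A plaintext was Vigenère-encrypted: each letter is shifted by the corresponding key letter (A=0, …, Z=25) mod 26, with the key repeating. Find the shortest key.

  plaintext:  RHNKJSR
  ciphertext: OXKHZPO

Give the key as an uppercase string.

XQX

  i= 0: O-R = 23 → X
  i= 1: X-H = 16 → Q
  i= 2: K-N = 23 → X
  i= 3: H-K = 23 → X
  i= 4: Z-J = 16 → Q
  i= 5: P-S = 23 → X
  i= 6: O-R = 23 → X
  shifts repeat with period 3: XQX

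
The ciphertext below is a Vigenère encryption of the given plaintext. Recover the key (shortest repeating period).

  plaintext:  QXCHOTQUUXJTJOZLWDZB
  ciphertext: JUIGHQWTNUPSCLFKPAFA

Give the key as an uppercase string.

TXGZ

  i= 0: J-Q = 19 → T
  i= 1: U-X = 23 → X
  i= 2: I-C =  6 → G
  i= 3: G-H = 25 → Z
  i= 4: H-O = 19 → T
  i= 5: Q-T = 23 → X
  i= 6: W-Q =  6 → G
  i= 7: T-U = 25 → Z
  i= 8: N-U = 19 → T
  i= 9: U-X = 23 → X
  i=10: P-J =  6 → G
  i=11: S-T = 25 → Z
  i=12: C-J = 19 → T
  i=13: L-O = 23 → X
  i=14: F-Z =  6 → G
  i=15: K-L = 25 → Z
  i=16: P-W = 19 → T
  i=17: A-D = 23 → X
  i=18: F-Z =  6 → G
  i=19: A-B = 25 → Z
  shifts repeat with period 4: TXGZ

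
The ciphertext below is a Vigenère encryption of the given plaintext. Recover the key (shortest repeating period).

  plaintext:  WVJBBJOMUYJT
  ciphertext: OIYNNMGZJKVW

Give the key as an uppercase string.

SNPMMD

  i= 0: O-W = 18 → S
  i= 1: I-V = 13 → N
  i= 2: Y-J = 15 → P
  i= 3: N-B = 12 → M
  i= 4: N-B = 12 → M
  i= 5: M-J =  3 → D
  i= 6: G-O = 18 → S
  i= 7: Z-M = 13 → N
  i= 8: J-U = 15 → P
  i= 9: K-Y = 12 → M
  i=10: V-J = 12 → M
  i=11: W-T =  3 → D
  shifts repeat with period 6: SNPMMD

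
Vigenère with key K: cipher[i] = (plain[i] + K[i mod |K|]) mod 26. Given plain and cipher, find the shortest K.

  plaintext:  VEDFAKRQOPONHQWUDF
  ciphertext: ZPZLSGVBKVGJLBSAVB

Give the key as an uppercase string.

  i= 0: Z-V =  4 → E
  i= 1: P-E = 11 → L
  i= 2: Z-D = 22 → W
  i= 3: L-F =  6 → G
  i= 4: S-A = 18 → S
  i= 5: G-K = 22 → W
  i= 6: V-R =  4 → E
  i= 7: B-Q = 11 → L
  i= 8: K-O = 22 → W
  i= 9: V-P =  6 → G
  i=10: G-O = 18 → S
  i=11: J-N = 22 → W
  i=12: L-H =  4 → E
  i=13: B-Q = 11 → L
  i=14: S-W = 22 → W
  i=15: A-U =  6 → G
  i=16: V-D = 18 → S
  i=17: B-F = 22 → W
  shifts repeat with period 6: ELWGSW

ELWGSW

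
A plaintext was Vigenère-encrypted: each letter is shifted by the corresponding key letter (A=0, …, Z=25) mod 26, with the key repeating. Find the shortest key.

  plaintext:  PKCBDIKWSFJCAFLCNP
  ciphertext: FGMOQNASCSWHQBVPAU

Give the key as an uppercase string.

  i= 0: F-P = 16 → Q
  i= 1: G-K = 22 → W
  i= 2: M-C = 10 → K
  i= 3: O-B = 13 → N
  i= 4: Q-D = 13 → N
  i= 5: N-I =  5 → F
  i= 6: A-K = 16 → Q
  i= 7: S-W = 22 → W
  i= 8: C-S = 10 → K
  i= 9: S-F = 13 → N
  i=10: W-J = 13 → N
  i=11: H-C =  5 → F
  i=12: Q-A = 16 → Q
  i=13: B-F = 22 → W
  i=14: V-L = 10 → K
  i=15: P-C = 13 → N
  i=16: A-N = 13 → N
  i=17: U-P =  5 → F
  shifts repeat with period 6: QWKNNF

QWKNNF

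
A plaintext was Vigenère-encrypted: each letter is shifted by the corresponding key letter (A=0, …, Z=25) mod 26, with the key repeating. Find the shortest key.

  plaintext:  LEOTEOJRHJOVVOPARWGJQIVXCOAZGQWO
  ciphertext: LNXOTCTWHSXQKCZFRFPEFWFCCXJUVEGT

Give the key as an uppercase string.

AJJVPOKF

  i= 0: L-L =  0 → A
  i= 1: N-E =  9 → J
  i= 2: X-O =  9 → J
  i= 3: O-T = 21 → V
  i= 4: T-E = 15 → P
  i= 5: C-O = 14 → O
  i= 6: T-J = 10 → K
  i= 7: W-R =  5 → F
  i= 8: H-H =  0 → A
  i= 9: S-J =  9 → J
  i=10: X-O =  9 → J
  i=11: Q-V = 21 → V
  i=12: K-V = 15 → P
  i=13: C-O = 14 → O
  i=14: Z-P = 10 → K
  i=15: F-A =  5 → F
  i=16: R-R =  0 → A
  i=17: F-W =  9 → J
  i=18: P-G =  9 → J
  i=19: E-J = 21 → V
  i=20: F-Q = 15 → P
  i=21: W-I = 14 → O
  i=22: F-V = 10 → K
  i=23: C-X =  5 → F
  i=24: C-C =  0 → A
  i=25: X-O =  9 → J
  i=26: J-A =  9 → J
  i=27: U-Z = 21 → V
  i=28: V-G = 15 → P
  i=29: E-Q = 14 → O
  i=30: G-W = 10 → K
  i=31: T-O =  5 → F
  shifts repeat with period 8: AJJVPOKF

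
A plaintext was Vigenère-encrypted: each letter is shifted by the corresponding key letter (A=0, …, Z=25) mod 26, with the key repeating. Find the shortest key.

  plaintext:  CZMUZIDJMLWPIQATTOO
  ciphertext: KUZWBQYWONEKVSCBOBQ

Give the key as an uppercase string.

IVNCC

  i= 0: K-C =  8 → I
  i= 1: U-Z = 21 → V
  i= 2: Z-M = 13 → N
  i= 3: W-U =  2 → C
  i= 4: B-Z =  2 → C
  i= 5: Q-I =  8 → I
  i= 6: Y-D = 21 → V
  i= 7: W-J = 13 → N
  i= 8: O-M =  2 → C
  i= 9: N-L =  2 → C
  i=10: E-W =  8 → I
  i=11: K-P = 21 → V
  i=12: V-I = 13 → N
  i=13: S-Q =  2 → C
  i=14: C-A =  2 → C
  i=15: B-T =  8 → I
  i=16: O-T = 21 → V
  i=17: B-O = 13 → N
  i=18: Q-O =  2 → C
  shifts repeat with period 5: IVNCC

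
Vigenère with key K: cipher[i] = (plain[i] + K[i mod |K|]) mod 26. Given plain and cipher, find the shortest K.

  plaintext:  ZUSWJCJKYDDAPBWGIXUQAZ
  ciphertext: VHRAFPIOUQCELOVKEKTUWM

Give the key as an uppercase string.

WNZE

  i= 0: V-Z = 22 → W
  i= 1: H-U = 13 → N
  i= 2: R-S = 25 → Z
  i= 3: A-W =  4 → E
  i= 4: F-J = 22 → W
  i= 5: P-C = 13 → N
  i= 6: I-J = 25 → Z
  i= 7: O-K =  4 → E
  i= 8: U-Y = 22 → W
  i= 9: Q-D = 13 → N
  i=10: C-D = 25 → Z
  i=11: E-A =  4 → E
  i=12: L-P = 22 → W
  i=13: O-B = 13 → N
  i=14: V-W = 25 → Z
  i=15: K-G =  4 → E
  i=16: E-I = 22 → W
  i=17: K-X = 13 → N
  i=18: T-U = 25 → Z
  i=19: U-Q =  4 → E
  i=20: W-A = 22 → W
  i=21: M-Z = 13 → N
  shifts repeat with period 4: WNZE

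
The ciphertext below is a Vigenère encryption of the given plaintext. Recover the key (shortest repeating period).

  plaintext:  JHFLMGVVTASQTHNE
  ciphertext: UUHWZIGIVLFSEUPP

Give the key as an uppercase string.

LNC

  i= 0: U-J = 11 → L
  i= 1: U-H = 13 → N
  i= 2: H-F =  2 → C
  i= 3: W-L = 11 → L
  i= 4: Z-M = 13 → N
  i= 5: I-G =  2 → C
  i= 6: G-V = 11 → L
  i= 7: I-V = 13 → N
  i= 8: V-T =  2 → C
  i= 9: L-A = 11 → L
  i=10: F-S = 13 → N
  i=11: S-Q =  2 → C
  i=12: E-T = 11 → L
  i=13: U-H = 13 → N
  i=14: P-N =  2 → C
  i=15: P-E = 11 → L
  shifts repeat with period 3: LNC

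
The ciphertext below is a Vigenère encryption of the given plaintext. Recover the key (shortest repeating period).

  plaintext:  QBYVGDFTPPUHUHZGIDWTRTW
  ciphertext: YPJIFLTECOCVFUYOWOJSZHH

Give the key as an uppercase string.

  i= 0: Y-Q =  8 → I
  i= 1: P-B = 14 → O
  i= 2: J-Y = 11 → L
  i= 3: I-V = 13 → N
  i= 4: F-G = 25 → Z
  i= 5: L-D =  8 → I
  i= 6: T-F = 14 → O
  i= 7: E-T = 11 → L
  i= 8: C-P = 13 → N
  i= 9: O-P = 25 → Z
  i=10: C-U =  8 → I
  i=11: V-H = 14 → O
  i=12: F-U = 11 → L
  i=13: U-H = 13 → N
  i=14: Y-Z = 25 → Z
  i=15: O-G =  8 → I
  i=16: W-I = 14 → O
  i=17: O-D = 11 → L
  i=18: J-W = 13 → N
  i=19: S-T = 25 → Z
  i=20: Z-R =  8 → I
  i=21: H-T = 14 → O
  i=22: H-W = 11 → L
  shifts repeat with period 5: IOLNZ

IOLNZ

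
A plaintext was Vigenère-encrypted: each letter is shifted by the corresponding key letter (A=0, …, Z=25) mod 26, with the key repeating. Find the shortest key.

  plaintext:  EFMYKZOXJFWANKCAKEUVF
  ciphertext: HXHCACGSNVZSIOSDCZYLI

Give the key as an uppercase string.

  i= 0: H-E =  3 → D
  i= 1: X-F = 18 → S
  i= 2: H-M = 21 → V
  i= 3: C-Y =  4 → E
  i= 4: A-K = 16 → Q
  i= 5: C-Z =  3 → D
  i= 6: G-O = 18 → S
  i= 7: S-X = 21 → V
  i= 8: N-J =  4 → E
  i= 9: V-F = 16 → Q
  i=10: Z-W =  3 → D
  i=11: S-A = 18 → S
  i=12: I-N = 21 → V
  i=13: O-K =  4 → E
  i=14: S-C = 16 → Q
  i=15: D-A =  3 → D
  i=16: C-K = 18 → S
  i=17: Z-E = 21 → V
  i=18: Y-U =  4 → E
  i=19: L-V = 16 → Q
  i=20: I-F =  3 → D
  shifts repeat with period 5: DSVEQ

DSVEQ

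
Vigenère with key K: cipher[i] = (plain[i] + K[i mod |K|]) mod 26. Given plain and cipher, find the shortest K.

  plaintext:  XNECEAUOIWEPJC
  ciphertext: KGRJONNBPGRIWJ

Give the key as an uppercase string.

  i= 0: K-X = 13 → N
  i= 1: G-N = 19 → T
  i= 2: R-E = 13 → N
  i= 3: J-C =  7 → H
  i= 4: O-E = 10 → K
  i= 5: N-A = 13 → N
  i= 6: N-U = 19 → T
  i= 7: B-O = 13 → N
  i= 8: P-I =  7 → H
  i= 9: G-W = 10 → K
  i=10: R-E = 13 → N
  i=11: I-P = 19 → T
  i=12: W-J = 13 → N
  i=13: J-C =  7 → H
  shifts repeat with period 5: NTNHK

NTNHK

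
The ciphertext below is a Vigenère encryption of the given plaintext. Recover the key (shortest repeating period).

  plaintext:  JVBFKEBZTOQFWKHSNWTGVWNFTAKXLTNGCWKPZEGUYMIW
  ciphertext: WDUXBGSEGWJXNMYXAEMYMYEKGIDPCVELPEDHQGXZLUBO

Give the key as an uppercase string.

NITSRCRF

  i= 0: W-J = 13 → N
  i= 1: D-V =  8 → I
  i= 2: U-B = 19 → T
  i= 3: X-F = 18 → S
  i= 4: B-K = 17 → R
  i= 5: G-E =  2 → C
  i= 6: S-B = 17 → R
  i= 7: E-Z =  5 → F
  i= 8: G-T = 13 → N
  i= 9: W-O =  8 → I
  i=10: J-Q = 19 → T
  i=11: X-F = 18 → S
  i=12: N-W = 17 → R
  i=13: M-K =  2 → C
  i=14: Y-H = 17 → R
  i=15: X-S =  5 → F
  i=16: A-N = 13 → N
  i=17: E-W =  8 → I
  i=18: M-T = 19 → T
  i=19: Y-G = 18 → S
  i=20: M-V = 17 → R
  i=21: Y-W =  2 → C
  i=22: E-N = 17 → R
  i=23: K-F =  5 → F
  i=24: G-T = 13 → N
  i=25: I-A =  8 → I
  i=26: D-K = 19 → T
  i=27: P-X = 18 → S
  i=28: C-L = 17 → R
  i=29: V-T =  2 → C
  i=30: E-N = 17 → R
  i=31: L-G =  5 → F
  i=32: P-C = 13 → N
  i=33: E-W =  8 → I
  i=34: D-K = 19 → T
  i=35: H-P = 18 → S
  i=36: Q-Z = 17 → R
  i=37: G-E =  2 → C
  i=38: X-G = 17 → R
  i=39: Z-U =  5 → F
  i=40: L-Y = 13 → N
  i=41: U-M =  8 → I
  i=42: B-I = 19 → T
  i=43: O-W = 18 → S
  shifts repeat with period 8: NITSRCRF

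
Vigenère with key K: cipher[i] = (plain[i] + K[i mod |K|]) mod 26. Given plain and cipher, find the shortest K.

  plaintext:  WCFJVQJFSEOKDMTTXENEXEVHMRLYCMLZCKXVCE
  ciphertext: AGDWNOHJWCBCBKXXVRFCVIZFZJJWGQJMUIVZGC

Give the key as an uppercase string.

  i= 0: A-W =  4 → E
  i= 1: G-C =  4 → E
  i= 2: D-F = 24 → Y
  i= 3: W-J = 13 → N
  i= 4: N-V = 18 → S
  i= 5: O-Q = 24 → Y
  i= 6: H-J = 24 → Y
  i= 7: J-F =  4 → E
  i= 8: W-S =  4 → E
  i= 9: C-E = 24 → Y
  i=10: B-O = 13 → N
  i=11: C-K = 18 → S
  i=12: B-D = 24 → Y
  i=13: K-M = 24 → Y
  i=14: X-T =  4 → E
  i=15: X-T =  4 → E
  i=16: V-X = 24 → Y
  i=17: R-E = 13 → N
  i=18: F-N = 18 → S
  i=19: C-E = 24 → Y
  i=20: V-X = 24 → Y
  i=21: I-E =  4 → E
  i=22: Z-V =  4 → E
  i=23: F-H = 24 → Y
  i=24: Z-M = 13 → N
  i=25: J-R = 18 → S
  i=26: J-L = 24 → Y
  i=27: W-Y = 24 → Y
  i=28: G-C =  4 → E
  i=29: Q-M =  4 → E
  i=30: J-L = 24 → Y
  i=31: M-Z = 13 → N
  i=32: U-C = 18 → S
  i=33: I-K = 24 → Y
  i=34: V-X = 24 → Y
  i=35: Z-V =  4 → E
  i=36: G-C =  4 → E
  i=37: C-E = 24 → Y
  shifts repeat with period 7: EEYNSYY

EEYNSYY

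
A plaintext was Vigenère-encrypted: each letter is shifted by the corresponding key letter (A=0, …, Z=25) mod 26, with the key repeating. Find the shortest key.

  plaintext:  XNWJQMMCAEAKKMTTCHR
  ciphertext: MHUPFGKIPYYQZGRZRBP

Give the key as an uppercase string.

  i= 0: M-X = 15 → P
  i= 1: H-N = 20 → U
  i= 2: U-W = 24 → Y
  i= 3: P-J =  6 → G
  i= 4: F-Q = 15 → P
  i= 5: G-M = 20 → U
  i= 6: K-M = 24 → Y
  i= 7: I-C =  6 → G
  i= 8: P-A = 15 → P
  i= 9: Y-E = 20 → U
  i=10: Y-A = 24 → Y
  i=11: Q-K =  6 → G
  i=12: Z-K = 15 → P
  i=13: G-M = 20 → U
  i=14: R-T = 24 → Y
  i=15: Z-T =  6 → G
  i=16: R-C = 15 → P
  i=17: B-H = 20 → U
  i=18: P-R = 24 → Y
  shifts repeat with period 4: PUYG

PUYG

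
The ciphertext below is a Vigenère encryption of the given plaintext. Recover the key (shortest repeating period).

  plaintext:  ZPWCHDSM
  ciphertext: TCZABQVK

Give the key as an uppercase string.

UNDY

  i= 0: T-Z = 20 → U
  i= 1: C-P = 13 → N
  i= 2: Z-W =  3 → D
  i= 3: A-C = 24 → Y
  i= 4: B-H = 20 → U
  i= 5: Q-D = 13 → N
  i= 6: V-S =  3 → D
  i= 7: K-M = 24 → Y
  shifts repeat with period 4: UNDY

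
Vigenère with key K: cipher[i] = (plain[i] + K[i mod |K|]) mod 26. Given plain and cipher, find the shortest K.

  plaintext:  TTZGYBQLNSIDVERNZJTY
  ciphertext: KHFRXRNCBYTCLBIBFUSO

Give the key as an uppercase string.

  i= 0: K-T = 17 → R
  i= 1: H-T = 14 → O
  i= 2: F-Z =  6 → G
  i= 3: R-G = 11 → L
  i= 4: X-Y = 25 → Z
  i= 5: R-B = 16 → Q
  i= 6: N-Q = 23 → X
  i= 7: C-L = 17 → R
  i= 8: B-N = 14 → O
  i= 9: Y-S =  6 → G
  i=10: T-I = 11 → L
  i=11: C-D = 25 → Z
  i=12: L-V = 16 → Q
  i=13: B-E = 23 → X
  i=14: I-R = 17 → R
  i=15: B-N = 14 → O
  i=16: F-Z =  6 → G
  i=17: U-J = 11 → L
  i=18: S-T = 25 → Z
  i=19: O-Y = 16 → Q
  shifts repeat with period 7: ROGLZQX

ROGLZQX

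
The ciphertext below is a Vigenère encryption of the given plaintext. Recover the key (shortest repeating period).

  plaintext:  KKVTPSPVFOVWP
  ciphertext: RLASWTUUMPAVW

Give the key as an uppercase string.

HBFZ

  i= 0: R-K =  7 → H
  i= 1: L-K =  1 → B
  i= 2: A-V =  5 → F
  i= 3: S-T = 25 → Z
  i= 4: W-P =  7 → H
  i= 5: T-S =  1 → B
  i= 6: U-P =  5 → F
  i= 7: U-V = 25 → Z
  i= 8: M-F =  7 → H
  i= 9: P-O =  1 → B
  i=10: A-V =  5 → F
  i=11: V-W = 25 → Z
  i=12: W-P =  7 → H
  shifts repeat with period 4: HBFZ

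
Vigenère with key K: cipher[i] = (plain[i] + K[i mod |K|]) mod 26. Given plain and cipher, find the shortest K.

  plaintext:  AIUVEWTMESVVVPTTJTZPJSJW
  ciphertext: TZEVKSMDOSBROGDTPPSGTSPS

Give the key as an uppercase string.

  i= 0: T-A = 19 → T
  i= 1: Z-I = 17 → R
  i= 2: E-U = 10 → K
  i= 3: V-V =  0 → A
  i= 4: K-E =  6 → G
  i= 5: S-W = 22 → W
  i= 6: M-T = 19 → T
  i= 7: D-M = 17 → R
  i= 8: O-E = 10 → K
  i= 9: S-S =  0 → A
  i=10: B-V =  6 → G
  i=11: R-V = 22 → W
  i=12: O-V = 19 → T
  i=13: G-P = 17 → R
  i=14: D-T = 10 → K
  i=15: T-T =  0 → A
  i=16: P-J =  6 → G
  i=17: P-T = 22 → W
  i=18: S-Z = 19 → T
  i=19: G-P = 17 → R
  i=20: T-J = 10 → K
  i=21: S-S =  0 → A
  i=22: P-J =  6 → G
  i=23: S-W = 22 → W
  shifts repeat with period 6: TRKAGW

TRKAGW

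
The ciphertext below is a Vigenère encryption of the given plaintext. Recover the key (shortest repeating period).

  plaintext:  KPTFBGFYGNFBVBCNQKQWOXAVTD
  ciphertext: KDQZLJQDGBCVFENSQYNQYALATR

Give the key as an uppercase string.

AOXUKDLF

  i= 0: K-K =  0 → A
  i= 1: D-P = 14 → O
  i= 2: Q-T = 23 → X
  i= 3: Z-F = 20 → U
  i= 4: L-B = 10 → K
  i= 5: J-G =  3 → D
  i= 6: Q-F = 11 → L
  i= 7: D-Y =  5 → F
  i= 8: G-G =  0 → A
  i= 9: B-N = 14 → O
  i=10: C-F = 23 → X
  i=11: V-B = 20 → U
  i=12: F-V = 10 → K
  i=13: E-B =  3 → D
  i=14: N-C = 11 → L
  i=15: S-N =  5 → F
  i=16: Q-Q =  0 → A
  i=17: Y-K = 14 → O
  i=18: N-Q = 23 → X
  i=19: Q-W = 20 → U
  i=20: Y-O = 10 → K
  i=21: A-X =  3 → D
  i=22: L-A = 11 → L
  i=23: A-V =  5 → F
  i=24: T-T =  0 → A
  i=25: R-D = 14 → O
  shifts repeat with period 8: AOXUKDLF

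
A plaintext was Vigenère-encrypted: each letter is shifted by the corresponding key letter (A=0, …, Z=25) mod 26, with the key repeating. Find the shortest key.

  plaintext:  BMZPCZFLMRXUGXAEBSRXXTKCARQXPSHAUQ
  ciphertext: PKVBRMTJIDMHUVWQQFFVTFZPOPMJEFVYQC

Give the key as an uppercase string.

OYWMPN

  i= 0: P-B = 14 → O
  i= 1: K-M = 24 → Y
  i= 2: V-Z = 22 → W
  i= 3: B-P = 12 → M
  i= 4: R-C = 15 → P
  i= 5: M-Z = 13 → N
  i= 6: T-F = 14 → O
  i= 7: J-L = 24 → Y
  i= 8: I-M = 22 → W
  i= 9: D-R = 12 → M
  i=10: M-X = 15 → P
  i=11: H-U = 13 → N
  i=12: U-G = 14 → O
  i=13: V-X = 24 → Y
  i=14: W-A = 22 → W
  i=15: Q-E = 12 → M
  i=16: Q-B = 15 → P
  i=17: F-S = 13 → N
  i=18: F-R = 14 → O
  i=19: V-X = 24 → Y
  i=20: T-X = 22 → W
  i=21: F-T = 12 → M
  i=22: Z-K = 15 → P
  i=23: P-C = 13 → N
  i=24: O-A = 14 → O
  i=25: P-R = 24 → Y
  i=26: M-Q = 22 → W
  i=27: J-X = 12 → M
  i=28: E-P = 15 → P
  i=29: F-S = 13 → N
  i=30: V-H = 14 → O
  i=31: Y-A = 24 → Y
  i=32: Q-U = 22 → W
  i=33: C-Q = 12 → M
  shifts repeat with period 6: OYWMPN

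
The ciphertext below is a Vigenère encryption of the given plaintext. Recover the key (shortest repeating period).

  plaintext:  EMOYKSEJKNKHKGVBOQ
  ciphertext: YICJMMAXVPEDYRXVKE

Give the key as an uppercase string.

UWOLC

  i= 0: Y-E = 20 → U
  i= 1: I-M = 22 → W
  i= 2: C-O = 14 → O
  i= 3: J-Y = 11 → L
  i= 4: M-K =  2 → C
  i= 5: M-S = 20 → U
  i= 6: A-E = 22 → W
  i= 7: X-J = 14 → O
  i= 8: V-K = 11 → L
  i= 9: P-N =  2 → C
  i=10: E-K = 20 → U
  i=11: D-H = 22 → W
  i=12: Y-K = 14 → O
  i=13: R-G = 11 → L
  i=14: X-V =  2 → C
  i=15: V-B = 20 → U
  i=16: K-O = 22 → W
  i=17: E-Q = 14 → O
  shifts repeat with period 5: UWOLC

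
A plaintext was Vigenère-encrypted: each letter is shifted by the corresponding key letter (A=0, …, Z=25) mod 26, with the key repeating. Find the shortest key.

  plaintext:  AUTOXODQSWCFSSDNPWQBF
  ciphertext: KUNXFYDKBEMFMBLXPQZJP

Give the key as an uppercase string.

KAUJI

  i= 0: K-A = 10 → K
  i= 1: U-U =  0 → A
  i= 2: N-T = 20 → U
  i= 3: X-O =  9 → J
  i= 4: F-X =  8 → I
  i= 5: Y-O = 10 → K
  i= 6: D-D =  0 → A
  i= 7: K-Q = 20 → U
  i= 8: B-S =  9 → J
  i= 9: E-W =  8 → I
  i=10: M-C = 10 → K
  i=11: F-F =  0 → A
  i=12: M-S = 20 → U
  i=13: B-S =  9 → J
  i=14: L-D =  8 → I
  i=15: X-N = 10 → K
  i=16: P-P =  0 → A
  i=17: Q-W = 20 → U
  i=18: Z-Q =  9 → J
  i=19: J-B =  8 → I
  i=20: P-F = 10 → K
  shifts repeat with period 5: KAUJI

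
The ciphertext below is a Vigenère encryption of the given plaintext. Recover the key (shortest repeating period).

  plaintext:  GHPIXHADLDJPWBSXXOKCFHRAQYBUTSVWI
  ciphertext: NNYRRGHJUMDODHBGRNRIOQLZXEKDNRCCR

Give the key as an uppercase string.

  i= 0: N-G =  7 → H
  i= 1: N-H =  6 → G
  i= 2: Y-P =  9 → J
  i= 3: R-I =  9 → J
  i= 4: R-X = 20 → U
  i= 5: G-H = 25 → Z
  i= 6: H-A =  7 → H
  i= 7: J-D =  6 → G
  i= 8: U-L =  9 → J
  i= 9: M-D =  9 → J
  i=10: D-J = 20 → U
  i=11: O-P = 25 → Z
  i=12: D-W =  7 → H
  i=13: H-B =  6 → G
  i=14: B-S =  9 → J
  i=15: G-X =  9 → J
  i=16: R-X = 20 → U
  i=17: N-O = 25 → Z
  i=18: R-K =  7 → H
  i=19: I-C =  6 → G
  i=20: O-F =  9 → J
  i=21: Q-H =  9 → J
  i=22: L-R = 20 → U
  i=23: Z-A = 25 → Z
  i=24: X-Q =  7 → H
  i=25: E-Y =  6 → G
  i=26: K-B =  9 → J
  i=27: D-U =  9 → J
  i=28: N-T = 20 → U
  i=29: R-S = 25 → Z
  i=30: C-V =  7 → H
  i=31: C-W =  6 → G
  i=32: R-I =  9 → J
  shifts repeat with period 6: HGJJUZ

HGJJUZ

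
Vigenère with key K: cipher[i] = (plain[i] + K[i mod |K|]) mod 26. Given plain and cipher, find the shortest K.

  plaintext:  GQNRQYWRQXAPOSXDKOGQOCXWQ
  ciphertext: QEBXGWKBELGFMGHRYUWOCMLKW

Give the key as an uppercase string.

  i= 0: Q-G = 10 → K
  i= 1: E-Q = 14 → O
  i= 2: B-N = 14 → O
  i= 3: X-R =  6 → G
  i= 4: G-Q = 16 → Q
  i= 5: W-Y = 24 → Y
  i= 6: K-W = 14 → O
  i= 7: B-R = 10 → K
  i= 8: E-Q = 14 → O
  i= 9: L-X = 14 → O
  i=10: G-A =  6 → G
  i=11: F-P = 16 → Q
  i=12: M-O = 24 → Y
  i=13: G-S = 14 → O
  i=14: H-X = 10 → K
  i=15: R-D = 14 → O
  i=16: Y-K = 14 → O
  i=17: U-O =  6 → G
  i=18: W-G = 16 → Q
  i=19: O-Q = 24 → Y
  i=20: C-O = 14 → O
  i=21: M-C = 10 → K
  i=22: L-X = 14 → O
  i=23: K-W = 14 → O
  i=24: W-Q =  6 → G
  shifts repeat with period 7: KOOGQYO

KOOGQYO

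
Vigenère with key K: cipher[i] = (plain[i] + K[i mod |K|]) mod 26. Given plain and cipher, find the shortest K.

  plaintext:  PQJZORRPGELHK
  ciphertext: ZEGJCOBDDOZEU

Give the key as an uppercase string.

KOX

  i= 0: Z-P = 10 → K
  i= 1: E-Q = 14 → O
  i= 2: G-J = 23 → X
  i= 3: J-Z = 10 → K
  i= 4: C-O = 14 → O
  i= 5: O-R = 23 → X
  i= 6: B-R = 10 → K
  i= 7: D-P = 14 → O
  i= 8: D-G = 23 → X
  i= 9: O-E = 10 → K
  i=10: Z-L = 14 → O
  i=11: E-H = 23 → X
  i=12: U-K = 10 → K
  shifts repeat with period 3: KOX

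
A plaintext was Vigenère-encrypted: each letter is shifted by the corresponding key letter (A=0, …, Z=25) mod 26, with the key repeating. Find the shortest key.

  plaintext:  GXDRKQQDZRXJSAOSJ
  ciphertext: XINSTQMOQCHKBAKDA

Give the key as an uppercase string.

RLKBJAWL

  i= 0: X-G = 17 → R
  i= 1: I-X = 11 → L
  i= 2: N-D = 10 → K
  i= 3: S-R =  1 → B
  i= 4: T-K =  9 → J
  i= 5: Q-Q =  0 → A
  i= 6: M-Q = 22 → W
  i= 7: O-D = 11 → L
  i= 8: Q-Z = 17 → R
  i= 9: C-R = 11 → L
  i=10: H-X = 10 → K
  i=11: K-J =  1 → B
  i=12: B-S =  9 → J
  i=13: A-A =  0 → A
  i=14: K-O = 22 → W
  i=15: D-S = 11 → L
  i=16: A-J = 17 → R
  shifts repeat with period 8: RLKBJAWL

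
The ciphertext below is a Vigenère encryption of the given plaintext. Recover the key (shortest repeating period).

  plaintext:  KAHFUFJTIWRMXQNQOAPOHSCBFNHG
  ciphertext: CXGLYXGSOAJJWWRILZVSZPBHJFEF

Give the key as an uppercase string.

  i= 0: C-K = 18 → S
  i= 1: X-A = 23 → X
  i= 2: G-H = 25 → Z
  i= 3: L-F =  6 → G
  i= 4: Y-U =  4 → E
  i= 5: X-F = 18 → S
  i= 6: G-J = 23 → X
  i= 7: S-T = 25 → Z
  i= 8: O-I =  6 → G
  i= 9: A-W =  4 → E
  i=10: J-R = 18 → S
  i=11: J-M = 23 → X
  i=12: W-X = 25 → Z
  i=13: W-Q =  6 → G
  i=14: R-N =  4 → E
  i=15: I-Q = 18 → S
  i=16: L-O = 23 → X
  i=17: Z-A = 25 → Z
  i=18: V-P =  6 → G
  i=19: S-O =  4 → E
  i=20: Z-H = 18 → S
  i=21: P-S = 23 → X
  i=22: B-C = 25 → Z
  i=23: H-B =  6 → G
  i=24: J-F =  4 → E
  i=25: F-N = 18 → S
  i=26: E-H = 23 → X
  i=27: F-G = 25 → Z
  shifts repeat with period 5: SXZGE

SXZGE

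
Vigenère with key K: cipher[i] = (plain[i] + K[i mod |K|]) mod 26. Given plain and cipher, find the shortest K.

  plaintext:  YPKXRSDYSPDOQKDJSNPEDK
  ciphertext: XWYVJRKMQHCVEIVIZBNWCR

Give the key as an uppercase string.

ZHOYS

  i= 0: X-Y = 25 → Z
  i= 1: W-P =  7 → H
  i= 2: Y-K = 14 → O
  i= 3: V-X = 24 → Y
  i= 4: J-R = 18 → S
  i= 5: R-S = 25 → Z
  i= 6: K-D =  7 → H
  i= 7: M-Y = 14 → O
  i= 8: Q-S = 24 → Y
  i= 9: H-P = 18 → S
  i=10: C-D = 25 → Z
  i=11: V-O =  7 → H
  i=12: E-Q = 14 → O
  i=13: I-K = 24 → Y
  i=14: V-D = 18 → S
  i=15: I-J = 25 → Z
  i=16: Z-S =  7 → H
  i=17: B-N = 14 → O
  i=18: N-P = 24 → Y
  i=19: W-E = 18 → S
  i=20: C-D = 25 → Z
  i=21: R-K =  7 → H
  shifts repeat with period 5: ZHOYS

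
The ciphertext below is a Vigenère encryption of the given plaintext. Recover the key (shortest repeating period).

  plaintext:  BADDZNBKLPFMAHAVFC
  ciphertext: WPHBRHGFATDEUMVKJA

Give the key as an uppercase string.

  i= 0: W-B = 21 → V
  i= 1: P-A = 15 → P
  i= 2: H-D =  4 → E
  i= 3: B-D = 24 → Y
  i= 4: R-Z = 18 → S
  i= 5: H-N = 20 → U
  i= 6: G-B =  5 → F
  i= 7: F-K = 21 → V
  i= 8: A-L = 15 → P
  i= 9: T-P =  4 → E
  i=10: D-F = 24 → Y
  i=11: E-M = 18 → S
  i=12: U-A = 20 → U
  i=13: M-H =  5 → F
  i=14: V-A = 21 → V
  i=15: K-V = 15 → P
  i=16: J-F =  4 → E
  i=17: A-C = 24 → Y
  shifts repeat with period 7: VPEYSUF

VPEYSUF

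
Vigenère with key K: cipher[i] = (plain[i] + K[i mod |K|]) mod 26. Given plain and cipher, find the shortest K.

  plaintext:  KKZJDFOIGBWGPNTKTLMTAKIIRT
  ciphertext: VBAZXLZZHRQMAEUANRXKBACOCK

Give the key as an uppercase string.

LRBQUG

  i= 0: V-K = 11 → L
  i= 1: B-K = 17 → R
  i= 2: A-Z =  1 → B
  i= 3: Z-J = 16 → Q
  i= 4: X-D = 20 → U
  i= 5: L-F =  6 → G
  i= 6: Z-O = 11 → L
  i= 7: Z-I = 17 → R
  i= 8: H-G =  1 → B
  i= 9: R-B = 16 → Q
  i=10: Q-W = 20 → U
  i=11: M-G =  6 → G
  i=12: A-P = 11 → L
  i=13: E-N = 17 → R
  i=14: U-T =  1 → B
  i=15: A-K = 16 → Q
  i=16: N-T = 20 → U
  i=17: R-L =  6 → G
  i=18: X-M = 11 → L
  i=19: K-T = 17 → R
  i=20: B-A =  1 → B
  i=21: A-K = 16 → Q
  i=22: C-I = 20 → U
  i=23: O-I =  6 → G
  i=24: C-R = 11 → L
  i=25: K-T = 17 → R
  shifts repeat with period 6: LRBQUG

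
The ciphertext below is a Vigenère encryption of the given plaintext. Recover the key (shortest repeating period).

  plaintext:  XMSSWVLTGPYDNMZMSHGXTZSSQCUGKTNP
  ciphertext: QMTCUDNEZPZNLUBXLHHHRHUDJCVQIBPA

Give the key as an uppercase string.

TABKYICL

  i= 0: Q-X = 19 → T
  i= 1: M-M =  0 → A
  i= 2: T-S =  1 → B
  i= 3: C-S = 10 → K
  i= 4: U-W = 24 → Y
  i= 5: D-V =  8 → I
  i= 6: N-L =  2 → C
  i= 7: E-T = 11 → L
  i= 8: Z-G = 19 → T
  i= 9: P-P =  0 → A
  i=10: Z-Y =  1 → B
  i=11: N-D = 10 → K
  i=12: L-N = 24 → Y
  i=13: U-M =  8 → I
  i=14: B-Z =  2 → C
  i=15: X-M = 11 → L
  i=16: L-S = 19 → T
  i=17: H-H =  0 → A
  i=18: H-G =  1 → B
  i=19: H-X = 10 → K
  i=20: R-T = 24 → Y
  i=21: H-Z =  8 → I
  i=22: U-S =  2 → C
  i=23: D-S = 11 → L
  i=24: J-Q = 19 → T
  i=25: C-C =  0 → A
  i=26: V-U =  1 → B
  i=27: Q-G = 10 → K
  i=28: I-K = 24 → Y
  i=29: B-T =  8 → I
  i=30: P-N =  2 → C
  i=31: A-P = 11 → L
  shifts repeat with period 8: TABKYICL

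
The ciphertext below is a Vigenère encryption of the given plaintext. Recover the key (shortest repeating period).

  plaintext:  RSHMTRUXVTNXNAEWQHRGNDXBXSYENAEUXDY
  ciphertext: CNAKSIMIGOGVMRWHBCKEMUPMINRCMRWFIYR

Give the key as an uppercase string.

LVTYZRSL

  i= 0: C-R = 11 → L
  i= 1: N-S = 21 → V
  i= 2: A-H = 19 → T
  i= 3: K-M = 24 → Y
  i= 4: S-T = 25 → Z
  i= 5: I-R = 17 → R
  i= 6: M-U = 18 → S
  i= 7: I-X = 11 → L
  i= 8: G-V = 11 → L
  i= 9: O-T = 21 → V
  i=10: G-N = 19 → T
  i=11: V-X = 24 → Y
  i=12: M-N = 25 → Z
  i=13: R-A = 17 → R
  i=14: W-E = 18 → S
  i=15: H-W = 11 → L
  i=16: B-Q = 11 → L
  i=17: C-H = 21 → V
  i=18: K-R = 19 → T
  i=19: E-G = 24 → Y
  i=20: M-N = 25 → Z
  i=21: U-D = 17 → R
  i=22: P-X = 18 → S
  i=23: M-B = 11 → L
  i=24: I-X = 11 → L
  i=25: N-S = 21 → V
  i=26: R-Y = 19 → T
  i=27: C-E = 24 → Y
  i=28: M-N = 25 → Z
  i=29: R-A = 17 → R
  i=30: W-E = 18 → S
  i=31: F-U = 11 → L
  i=32: I-X = 11 → L
  i=33: Y-D = 21 → V
  i=34: R-Y = 19 → T
  shifts repeat with period 8: LVTYZRSL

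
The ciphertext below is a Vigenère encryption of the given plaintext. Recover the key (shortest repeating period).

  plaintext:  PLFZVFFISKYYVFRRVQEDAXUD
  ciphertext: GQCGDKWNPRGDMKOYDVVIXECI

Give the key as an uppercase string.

RFXHIF

  i= 0: G-P = 17 → R
  i= 1: Q-L =  5 → F
  i= 2: C-F = 23 → X
  i= 3: G-Z =  7 → H
  i= 4: D-V =  8 → I
  i= 5: K-F =  5 → F
  i= 6: W-F = 17 → R
  i= 7: N-I =  5 → F
  i= 8: P-S = 23 → X
  i= 9: R-K =  7 → H
  i=10: G-Y =  8 → I
  i=11: D-Y =  5 → F
  i=12: M-V = 17 → R
  i=13: K-F =  5 → F
  i=14: O-R = 23 → X
  i=15: Y-R =  7 → H
  i=16: D-V =  8 → I
  i=17: V-Q =  5 → F
  i=18: V-E = 17 → R
  i=19: I-D =  5 → F
  i=20: X-A = 23 → X
  i=21: E-X =  7 → H
  i=22: C-U =  8 → I
  i=23: I-D =  5 → F
  shifts repeat with period 6: RFXHIF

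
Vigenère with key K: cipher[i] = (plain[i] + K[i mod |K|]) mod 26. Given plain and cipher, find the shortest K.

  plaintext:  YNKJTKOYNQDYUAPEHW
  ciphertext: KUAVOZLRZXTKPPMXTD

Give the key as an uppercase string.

  i= 0: K-Y = 12 → M
  i= 1: U-N =  7 → H
  i= 2: A-K = 16 → Q
  i= 3: V-J = 12 → M
  i= 4: O-T = 21 → V
  i= 5: Z-K = 15 → P
  i= 6: L-O = 23 → X
  i= 7: R-Y = 19 → T
  i= 8: Z-N = 12 → M
  i= 9: X-Q =  7 → H
  i=10: T-D = 16 → Q
  i=11: K-Y = 12 → M
  i=12: P-U = 21 → V
  i=13: P-A = 15 → P
  i=14: M-P = 23 → X
  i=15: X-E = 19 → T
  i=16: T-H = 12 → M
  i=17: D-W =  7 → H
  shifts repeat with period 8: MHQMVPXT

MHQMVPXT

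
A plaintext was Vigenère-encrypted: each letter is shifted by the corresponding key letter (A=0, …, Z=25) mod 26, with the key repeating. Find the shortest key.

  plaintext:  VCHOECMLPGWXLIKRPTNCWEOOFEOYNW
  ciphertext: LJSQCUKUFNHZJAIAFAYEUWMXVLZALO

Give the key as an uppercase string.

  i= 0: L-V = 16 → Q
  i= 1: J-C =  7 → H
  i= 2: S-H = 11 → L
  i= 3: Q-O =  2 → C
  i= 4: C-E = 24 → Y
  i= 5: U-C = 18 → S
  i= 6: K-M = 24 → Y
  i= 7: U-L =  9 → J
  i= 8: F-P = 16 → Q
  i= 9: N-G =  7 → H
  i=10: H-W = 11 → L
  i=11: Z-X =  2 → C
  i=12: J-L = 24 → Y
  i=13: A-I = 18 → S
  i=14: I-K = 24 → Y
  i=15: A-R =  9 → J
  i=16: F-P = 16 → Q
  i=17: A-T =  7 → H
  i=18: Y-N = 11 → L
  i=19: E-C =  2 → C
  i=20: U-W = 24 → Y
  i=21: W-E = 18 → S
  i=22: M-O = 24 → Y
  i=23: X-O =  9 → J
  i=24: V-F = 16 → Q
  i=25: L-E =  7 → H
  i=26: Z-O = 11 → L
  i=27: A-Y =  2 → C
  i=28: L-N = 24 → Y
  i=29: O-W = 18 → S
  shifts repeat with period 8: QHLCYSYJ

QHLCYSYJ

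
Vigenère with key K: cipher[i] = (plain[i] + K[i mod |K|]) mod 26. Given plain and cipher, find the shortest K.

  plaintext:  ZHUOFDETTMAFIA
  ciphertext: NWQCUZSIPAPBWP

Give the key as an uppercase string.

  i= 0: N-Z = 14 → O
  i= 1: W-H = 15 → P
  i= 2: Q-U = 22 → W
  i= 3: C-O = 14 → O
  i= 4: U-F = 15 → P
  i= 5: Z-D = 22 → W
  i= 6: S-E = 14 → O
  i= 7: I-T = 15 → P
  i= 8: P-T = 22 → W
  i= 9: A-M = 14 → O
  i=10: P-A = 15 → P
  i=11: B-F = 22 → W
  i=12: W-I = 14 → O
  i=13: P-A = 15 → P
  shifts repeat with period 3: OPW

OPW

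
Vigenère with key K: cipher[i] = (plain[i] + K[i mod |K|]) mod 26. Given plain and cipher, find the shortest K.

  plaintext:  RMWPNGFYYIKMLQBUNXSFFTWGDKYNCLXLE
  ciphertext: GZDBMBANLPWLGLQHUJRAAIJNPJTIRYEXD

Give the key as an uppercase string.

  i= 0: G-R = 15 → P
  i= 1: Z-M = 13 → N
  i= 2: D-W =  7 → H
  i= 3: B-P = 12 → M
  i= 4: M-N = 25 → Z
  i= 5: B-G = 21 → V
  i= 6: A-F = 21 → V
  i= 7: N-Y = 15 → P
  i= 8: L-Y = 13 → N
  i= 9: P-I =  7 → H
  i=10: W-K = 12 → M
  i=11: L-M = 25 → Z
  i=12: G-L = 21 → V
  i=13: L-Q = 21 → V
  i=14: Q-B = 15 → P
  i=15: H-U = 13 → N
  i=16: U-N =  7 → H
  i=17: J-X = 12 → M
  i=18: R-S = 25 → Z
  i=19: A-F = 21 → V
  i=20: A-F = 21 → V
  i=21: I-T = 15 → P
  i=22: J-W = 13 → N
  i=23: N-G =  7 → H
  i=24: P-D = 12 → M
  i=25: J-K = 25 → Z
  i=26: T-Y = 21 → V
  i=27: I-N = 21 → V
  i=28: R-C = 15 → P
  i=29: Y-L = 13 → N
  i=30: E-X =  7 → H
  i=31: X-L = 12 → M
  i=32: D-E = 25 → Z
  shifts repeat with period 7: PNHMZVV

PNHMZVV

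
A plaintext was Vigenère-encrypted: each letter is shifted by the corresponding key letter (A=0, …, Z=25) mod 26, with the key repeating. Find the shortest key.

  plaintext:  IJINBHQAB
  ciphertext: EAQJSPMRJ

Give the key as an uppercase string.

  i= 0: E-I = 22 → W
  i= 1: A-J = 17 → R
  i= 2: Q-I =  8 → I
  i= 3: J-N = 22 → W
  i= 4: S-B = 17 → R
  i= 5: P-H =  8 → I
  i= 6: M-Q = 22 → W
  i= 7: R-A = 17 → R
  i= 8: J-B =  8 → I
  shifts repeat with period 3: WRI

WRI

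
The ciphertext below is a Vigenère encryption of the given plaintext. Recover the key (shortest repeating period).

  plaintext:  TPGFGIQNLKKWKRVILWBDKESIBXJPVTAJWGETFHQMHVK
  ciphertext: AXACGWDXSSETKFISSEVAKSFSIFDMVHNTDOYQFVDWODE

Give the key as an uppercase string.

HIUXAONK

  i= 0: A-T =  7 → H
  i= 1: X-P =  8 → I
  i= 2: A-G = 20 → U
  i= 3: C-F = 23 → X
  i= 4: G-G =  0 → A
  i= 5: W-I = 14 → O
  i= 6: D-Q = 13 → N
  i= 7: X-N = 10 → K
  i= 8: S-L =  7 → H
  i= 9: S-K =  8 → I
  i=10: E-K = 20 → U
  i=11: T-W = 23 → X
  i=12: K-K =  0 → A
  i=13: F-R = 14 → O
  i=14: I-V = 13 → N
  i=15: S-I = 10 → K
  i=16: S-L =  7 → H
  i=17: E-W =  8 → I
  i=18: V-B = 20 → U
  i=19: A-D = 23 → X
  i=20: K-K =  0 → A
  i=21: S-E = 14 → O
  i=22: F-S = 13 → N
  i=23: S-I = 10 → K
  i=24: I-B =  7 → H
  i=25: F-X =  8 → I
  i=26: D-J = 20 → U
  i=27: M-P = 23 → X
  i=28: V-V =  0 → A
  i=29: H-T = 14 → O
  i=30: N-A = 13 → N
  i=31: T-J = 10 → K
  i=32: D-W =  7 → H
  i=33: O-G =  8 → I
  i=34: Y-E = 20 → U
  i=35: Q-T = 23 → X
  i=36: F-F =  0 → A
  i=37: V-H = 14 → O
  i=38: D-Q = 13 → N
  i=39: W-M = 10 → K
  i=40: O-H =  7 → H
  i=41: D-V =  8 → I
  i=42: E-K = 20 → U
  shifts repeat with period 8: HIUXAONK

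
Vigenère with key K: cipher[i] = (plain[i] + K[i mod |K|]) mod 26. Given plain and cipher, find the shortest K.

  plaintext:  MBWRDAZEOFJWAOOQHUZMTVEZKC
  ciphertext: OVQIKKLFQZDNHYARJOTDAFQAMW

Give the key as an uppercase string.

CUURHKMB

  i= 0: O-M =  2 → C
  i= 1: V-B = 20 → U
  i= 2: Q-W = 20 → U
  i= 3: I-R = 17 → R
  i= 4: K-D =  7 → H
  i= 5: K-A = 10 → K
  i= 6: L-Z = 12 → M
  i= 7: F-E =  1 → B
  i= 8: Q-O =  2 → C
  i= 9: Z-F = 20 → U
  i=10: D-J = 20 → U
  i=11: N-W = 17 → R
  i=12: H-A =  7 → H
  i=13: Y-O = 10 → K
  i=14: A-O = 12 → M
  i=15: R-Q =  1 → B
  i=16: J-H =  2 → C
  i=17: O-U = 20 → U
  i=18: T-Z = 20 → U
  i=19: D-M = 17 → R
  i=20: A-T =  7 → H
  i=21: F-V = 10 → K
  i=22: Q-E = 12 → M
  i=23: A-Z =  1 → B
  i=24: M-K =  2 → C
  i=25: W-C = 20 → U
  shifts repeat with period 8: CUURHKMB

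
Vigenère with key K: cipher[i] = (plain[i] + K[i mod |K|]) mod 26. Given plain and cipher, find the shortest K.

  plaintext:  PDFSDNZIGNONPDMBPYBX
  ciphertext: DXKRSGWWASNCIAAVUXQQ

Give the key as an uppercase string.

OUFZPTX

  i= 0: D-P = 14 → O
  i= 1: X-D = 20 → U
  i= 2: K-F =  5 → F
  i= 3: R-S = 25 → Z
  i= 4: S-D = 15 → P
  i= 5: G-N = 19 → T
  i= 6: W-Z = 23 → X
  i= 7: W-I = 14 → O
  i= 8: A-G = 20 → U
  i= 9: S-N =  5 → F
  i=10: N-O = 25 → Z
  i=11: C-N = 15 → P
  i=12: I-P = 19 → T
  i=13: A-D = 23 → X
  i=14: A-M = 14 → O
  i=15: V-B = 20 → U
  i=16: U-P =  5 → F
  i=17: X-Y = 25 → Z
  i=18: Q-B = 15 → P
  i=19: Q-X = 19 → T
  shifts repeat with period 7: OUFZPTX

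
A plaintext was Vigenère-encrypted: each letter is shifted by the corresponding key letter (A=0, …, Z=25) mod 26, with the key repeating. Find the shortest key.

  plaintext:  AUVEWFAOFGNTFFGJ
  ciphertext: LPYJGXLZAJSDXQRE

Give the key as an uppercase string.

LVDFKSL

  i= 0: L-A = 11 → L
  i= 1: P-U = 21 → V
  i= 2: Y-V =  3 → D
  i= 3: J-E =  5 → F
  i= 4: G-W = 10 → K
  i= 5: X-F = 18 → S
  i= 6: L-A = 11 → L
  i= 7: Z-O = 11 → L
  i= 8: A-F = 21 → V
  i= 9: J-G =  3 → D
  i=10: S-N =  5 → F
  i=11: D-T = 10 → K
  i=12: X-F = 18 → S
  i=13: Q-F = 11 → L
  i=14: R-G = 11 → L
  i=15: E-J = 21 → V
  shifts repeat with period 7: LVDFKSL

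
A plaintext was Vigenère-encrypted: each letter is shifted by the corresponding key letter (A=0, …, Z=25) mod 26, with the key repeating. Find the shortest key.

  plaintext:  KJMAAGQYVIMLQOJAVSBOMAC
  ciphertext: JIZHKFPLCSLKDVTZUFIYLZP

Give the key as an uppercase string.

  i= 0: J-K = 25 → Z
  i= 1: I-J = 25 → Z
  i= 2: Z-M = 13 → N
  i= 3: H-A =  7 → H
  i= 4: K-A = 10 → K
  i= 5: F-G = 25 → Z
  i= 6: P-Q = 25 → Z
  i= 7: L-Y = 13 → N
  i= 8: C-V =  7 → H
  i= 9: S-I = 10 → K
  i=10: L-M = 25 → Z
  i=11: K-L = 25 → Z
  i=12: D-Q = 13 → N
  i=13: V-O =  7 → H
  i=14: T-J = 10 → K
  i=15: Z-A = 25 → Z
  i=16: U-V = 25 → Z
  i=17: F-S = 13 → N
  i=18: I-B =  7 → H
  i=19: Y-O = 10 → K
  i=20: L-M = 25 → Z
  i=21: Z-A = 25 → Z
  i=22: P-C = 13 → N
  shifts repeat with period 5: ZZNHK

ZZNHK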